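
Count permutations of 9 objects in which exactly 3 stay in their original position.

Choose which 3 elements are fixed: C(9,3) = 84.
Derange the remaining 6 using D(j) = (j-1)(D(j-1) + D(j-2)), D(0)=1, D(1)=0: D(2)=1, D(3)=2, D(4)=9, D(5)=44, D(6)=265.
Total: 84 x 265.

Final answer: C(9,3) D(6) = 22260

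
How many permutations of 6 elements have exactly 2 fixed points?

Choose which 2 elements are fixed: C(6,2) = 15.
Derange the remaining 4 using D(j) = (j-1)(D(j-1) + D(j-2)), D(0)=1, D(1)=0: D(2)=1, D(3)=2, D(4)=9.
Total: 15 x 9.

Final answer: C(6,2) D(4) = 135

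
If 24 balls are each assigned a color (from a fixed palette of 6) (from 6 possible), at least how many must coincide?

There are 6 possible values for color (from a fixed palette of 6). With 24 balls and 6 categories, by pigeonhole: ceiling(24/6).

Final answer: 4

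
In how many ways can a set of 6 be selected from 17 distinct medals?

C(17,6) = 17!/(6! x (17-6)!).

Final answer: C(17,6) = 12376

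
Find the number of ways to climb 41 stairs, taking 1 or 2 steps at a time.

Let f(n) count the ways. The last step is size 1 or 2, so f(n) = f(n-1) + f(n-2) with f(1)=1, f(2)=2.
Computing successive values: f(1)=1, f(2)=2, f(3)=3, f(4)=5, f(5)=8, f(6)=13, f(7)=21, f(8)=34, f(9)=55, f(10)=89, f(11)=144, f(12)=233, f(13)=377, f(14)=610, f(15)=987, f(16)=1597, f(17)=2584, f(18)=4181, f(19)=6765, f(20)=10946, f(21)=17711, f(22)=28657, f(23)=46368, f(24)=75025, f(25)=121393, f(26)=196418, f(27)=317811, f(28)=514229, f(29)=832040, f(30)=1346269, f(31)=2178309, f(32)=3524578, f(33)=5702887, f(34)=9227465, f(35)=14930352, f(36)=24157817, f(37)=39088169, f(38)=63245986, f(39)=102334155, f(40)=165580141, f(41)=267914296.

Final answer: 267914296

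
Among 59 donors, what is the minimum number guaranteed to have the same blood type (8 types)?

There are 8 possible values for blood type (8 types). With 59 donors and 8 categories, by pigeonhole: ceiling(59/8).

Final answer: 8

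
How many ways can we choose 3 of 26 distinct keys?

C(26,3) = 26!/(3! x 23!).

Final answer: \binom{26}{3} = 2600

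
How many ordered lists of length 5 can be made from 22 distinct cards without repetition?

P(22,5) = 22!/(22-5)! = 22!/17!.

Final answer: P(22,5) = 3160080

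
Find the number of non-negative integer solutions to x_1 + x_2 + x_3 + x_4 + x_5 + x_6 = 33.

Stars and bars with 33 stars and 5 bars:
C(33+6-1, 6-1) = C(38,5).

Final answer: C(38,5) = 501942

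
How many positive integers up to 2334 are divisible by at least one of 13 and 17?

Multiples of 13: 179. Multiples of 17: 137. Of both (lcm=221): 10.
By inclusion-exclusion: 179 + 137 - 10.

Final answer: 306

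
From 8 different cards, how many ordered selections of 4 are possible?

P(8,4) = 8!/(8-4)! = 8!/4!.

Final answer: P(8,4) = 1680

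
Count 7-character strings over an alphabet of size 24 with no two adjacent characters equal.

First character: 24 choices. Each subsequent: 23 choices (must differ from the previous one).
Total: 24 x 23^6.

Final answer: 24 x 23^{6} = 3552861336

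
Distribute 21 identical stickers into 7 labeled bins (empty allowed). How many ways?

Stars and bars: C(n+k-1, k-1) = C(27,6).

Final answer: C(27,6) = 296010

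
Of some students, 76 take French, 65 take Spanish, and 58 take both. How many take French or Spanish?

|A union B| = |A| + |B| - |A intersect B| = 76 + 65 - 58.

Final answer: 83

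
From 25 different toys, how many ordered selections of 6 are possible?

P(25,6) = 25!/(25-6)! = 25!/19!.

Final answer: P(25,6) = 127512000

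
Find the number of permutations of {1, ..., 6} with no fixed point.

Derangements satisfy D(n) = (n-1)(D(n-1) + D(n-2)), starting from D(0)=1, D(1)=0.
Building up: D(2)=1, D(3)=2, D(4)=9, D(5)=44.
D(6) = 5 x (D(5) + D(4)) = 5 x (44 + 9).

Final answer: D(6) = 265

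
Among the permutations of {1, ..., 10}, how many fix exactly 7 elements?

Choose which 7 elements are fixed: C(10,7) = 120.
Derange the remaining 3 using D(j) = (j-1)(D(j-1) + D(j-2)), D(0)=1, D(1)=0: D(2)=1, D(3)=2.
Total: 120 x 2.

Final answer: C(10,7) D(3) = 240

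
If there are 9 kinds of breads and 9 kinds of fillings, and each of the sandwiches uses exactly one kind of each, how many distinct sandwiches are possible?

By the multiplication principle: 9 x 9.

Final answer: 81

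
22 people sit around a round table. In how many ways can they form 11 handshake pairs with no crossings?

The structures are counted by the Catalan number C_n. Here n = 22/2 = 11.
Using C_0 = 1 and C_(k+1) = C_k x 2(2k+1)/(k+2), build up term by term: C_1=1, C_2=2, C_3=5, C_4=14, C_5=42, C_6=132, C_7=429, C_8=1430, C_9=4862, C_10=16796, C_11=58786.

Final answer: C_{11} = 58786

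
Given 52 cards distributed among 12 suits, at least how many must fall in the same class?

By pigeonhole with 52 objects and 12 categories: ceiling(52/12).

Final answer: 5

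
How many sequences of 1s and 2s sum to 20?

Let f(n) be the number of climbs. Removing the last move (1 or 2 steps) gives f(n) = f(n-1) + f(n-2); base cases f(1)=1, f(2)=2.
Building up term by term: f(1)=1, f(2)=2, f(3)=3, f(4)=5, f(5)=8, f(6)=13, f(7)=21, f(8)=34, f(9)=55, f(10)=89, f(11)=144, f(12)=233, f(13)=377, f(14)=610, f(15)=987, f(16)=1597, f(17)=2584, f(18)=4181, f(19)=6765, f(20)=10946.

Final answer: 10946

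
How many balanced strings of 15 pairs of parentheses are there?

This is counted by the nth Catalan number C_n. Here n = 15 (pairs).
C_n = (2n)!/(n!(n+1)!), so C_{15} = 30!/(15! x 16!) = C(30,15)/16 = 155117520/16.

Final answer: C_{15} = 9694845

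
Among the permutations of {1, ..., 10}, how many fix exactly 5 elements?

Choose which 5 elements are fixed: C(10,5) = 252.
Derange the remaining 5 using D(j) = (j-1)(D(j-1) + D(j-2)), D(0)=1, D(1)=0: D(2)=1, D(3)=2, D(4)=9, D(5)=44.
Total: 252 x 44.

Final answer: C(10,5) D(5) = 11088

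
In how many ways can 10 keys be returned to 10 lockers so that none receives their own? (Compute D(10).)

Use the recurrence D(n) = (n-1)(D(n-1) + D(n-2)) with D(0)=1, D(1)=0.
D(2) = 1 x (0 + 1) = 1
D(3) = 2 x (1 + 0) = 2
D(4) = 3 x (2 + 1) = 9
D(5) = 4 x (9 + 2) = 44
D(6) = 5 x (44 + 9) = 265
D(7) = 6 x (265 + 44) = 1854
D(8) = 7 x (1854 + 265) = 14833
D(9) = 8 x (14833 + 1854) = 133496
D(10) = 9 x (D(9) + D(8)) = 9 x (133496 + 14833)

Final answer: D(10) = 1334961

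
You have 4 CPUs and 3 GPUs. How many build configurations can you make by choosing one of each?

By the multiplication principle: 4 x 3.

Final answer: 12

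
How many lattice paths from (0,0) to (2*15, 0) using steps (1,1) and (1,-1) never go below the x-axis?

Total monotonic paths to (15,15): C(30,15) = 155117520.
Paths that cross above y=x (reflection bijection): C(30,16) = 145422675.
Valid Dyck paths: 155117520 - 145422675.
(Check: C(30,15) - C(30,16) = C(30,15)/16, the Catalan number C_{15}.)

Final answer: C_{15} = 9694845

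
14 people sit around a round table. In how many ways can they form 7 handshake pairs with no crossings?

This is counted by the nth Catalan number C_n. Here n = 14/2 = 7.
C_n = C(2n,n)/(n+1), so C_{7} = C(14,7)/8 = 3432/8.

Final answer: C_{7} = 429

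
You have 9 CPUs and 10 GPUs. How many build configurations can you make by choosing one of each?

By the multiplication principle: 9 x 10.

Final answer: 90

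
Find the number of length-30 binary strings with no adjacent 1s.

Classify by the final bit: ...0 gives a(n-1) strings, ...01 gives a(n-2) strings. Thus a(n) = a(n-1) + a(n-2) with a(1)=2, a(2)=3.
Computing successive values: a(1)=2, a(2)=3, a(3)=5, a(4)=8, a(5)=13, a(6)=21, a(7)=34, a(8)=55, a(9)=89, a(10)=144, a(11)=233, a(12)=377, a(13)=610, a(14)=987, a(15)=1597, a(16)=2584, a(17)=4181, a(18)=6765, a(19)=10946, a(20)=17711, a(21)=28657, a(22)=46368, a(23)=75025, a(24)=121393, a(25)=196418, a(26)=317811, a(27)=514229, a(28)=832040, a(29)=1346269, a(30)=2178309.

Final answer: 2178309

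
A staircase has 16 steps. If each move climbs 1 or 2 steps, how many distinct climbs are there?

Condition on the final move: it is a 1-step (f(n-1) ways to get there) or a 2-step (f(n-2) ways), so f(n) = f(n-1) + f(n-2), with f(1)=1, f(2)=2.
Computing successive values: f(1)=1, f(2)=2, f(3)=3, f(4)=5, f(5)=8, f(6)=13, f(7)=21, f(8)=34, f(9)=55, f(10)=89, f(11)=144, f(12)=233, f(13)=377, f(14)=610, f(15)=987, f(16)=1597.

Final answer: 1597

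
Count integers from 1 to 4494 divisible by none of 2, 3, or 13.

|div by 2|=2247, |div by 3|=1498, |div by 13|=345.
|div by 2&3|=749, |div by 2&13|=172, |div by 3&13|=115, |div by all|=57.
By inclusion-exclusion, divisible by at least one: 2247+1498+345-749-172-115+57 = 3111.
Not divisible by any: 4494 - 3111.

Final answer: 1383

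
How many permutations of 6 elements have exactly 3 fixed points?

Choose which 3 elements are fixed: C(6,3) = 20.
Derange the remaining 3 using D(j) = (j-1)(D(j-1) + D(j-2)), D(0)=1, D(1)=0: D(2)=1, D(3)=2.
Total: 20 x 2.

Final answer: C(6,3) D(3) = 40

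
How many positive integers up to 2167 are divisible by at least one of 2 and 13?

Multiples of 2: 1083. Multiples of 13: 166. Of both (lcm=26): 83.
By inclusion-exclusion: 1083 + 166 - 83.

Final answer: 1166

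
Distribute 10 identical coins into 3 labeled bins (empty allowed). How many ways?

Stars and bars: C(n+k-1, k-1) = C(12,2).

Final answer: C(12,2) = 66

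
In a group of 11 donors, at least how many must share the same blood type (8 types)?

There are 8 possible values for blood type (8 types). With 11 donors and 8 categories, by pigeonhole: ceiling(11/8).

Final answer: 2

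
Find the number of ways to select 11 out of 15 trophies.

C(15,11) = 15!/(11! x 4!).

Final answer: \binom{15}{11} = 1365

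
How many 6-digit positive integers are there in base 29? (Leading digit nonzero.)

These are the integers in [29^5, 29^6), so the count is 29^6 - 29^5 = 28 x 29^5.

Final answer: 574312172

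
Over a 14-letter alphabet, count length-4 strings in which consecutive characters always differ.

First character: 14 choices. Each subsequent: 13 choices (must differ from the previous one).
Total: 14 x 13^3.

Final answer: 14 x 13^{3} = 30758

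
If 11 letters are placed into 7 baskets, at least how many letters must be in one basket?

By the pigeonhole principle: ceiling(11/7).

Final answer: 2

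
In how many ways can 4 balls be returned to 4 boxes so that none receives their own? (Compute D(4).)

Derangements satisfy D(n) = (n-1)(D(n-1) + D(n-2)), starting from D(0)=1, D(1)=0.
D(2) = 1 x (0 + 1) = 1
D(3) = 2 x (1 + 0) = 2
D(4) = 3 x (D(3) + D(2)) = 3 x (2 + 1)

Final answer: D(4) = 9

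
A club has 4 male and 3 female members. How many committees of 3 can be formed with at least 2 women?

Sum over valid woman counts:
C(3,2)C(4,1) = 12
C(3,3)C(4,0) = 1
Total: 12 + 1.

Final answer: 13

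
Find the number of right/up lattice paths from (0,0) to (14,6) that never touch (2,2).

Total paths to (14,6): C(20,6) = 38760.
Paths through (2,2): C(4,2) x C(16,4) = 10920.
Avoiding (2,2): 38760 - 10920.

Final answer: 27840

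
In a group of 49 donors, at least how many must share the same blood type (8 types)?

There are 8 possible values for blood type (8 types). With 49 donors and 8 categories, by pigeonhole: ceiling(49/8).

Final answer: 7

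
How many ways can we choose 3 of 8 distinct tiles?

C(8,3) = 8!/(3! x 5!).

Final answer: \binom{8}{3} = 56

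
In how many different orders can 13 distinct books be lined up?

The number of ways to arrange 13 distinct objects is 13!.

Final answer: 13! = 6227020800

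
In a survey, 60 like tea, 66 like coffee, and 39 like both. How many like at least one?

|A union B| = |A| + |B| - |A intersect B| = 60 + 66 - 39.

Final answer: 87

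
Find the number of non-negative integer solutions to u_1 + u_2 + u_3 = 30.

Stars and bars with 30 stars and 2 bars:
C(30+3-1, 3-1) = C(32,2).

Final answer: C(32,2) = 496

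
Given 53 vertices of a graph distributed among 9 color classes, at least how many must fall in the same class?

By pigeonhole with 53 objects and 9 categories: ceiling(53/9).

Final answer: 6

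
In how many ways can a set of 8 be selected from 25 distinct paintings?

C(25,8) = 25!/(8! x (25-8)!).

Final answer: C(25,8) = 1081575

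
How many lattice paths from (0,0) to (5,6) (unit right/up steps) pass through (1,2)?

Paths (0,0)->(1,2): C(3,2) = 3.
Paths (1,2)->(5,6): C(8,4) = 70.
By multiplication principle: 3 x 70.

Final answer: 210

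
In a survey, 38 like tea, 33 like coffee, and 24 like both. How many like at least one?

|A union B| = |A| + |B| - |A intersect B| = 38 + 33 - 24.

Final answer: 47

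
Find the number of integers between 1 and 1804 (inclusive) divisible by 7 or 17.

Multiples of 7: 257. Multiples of 17: 106. Of both (lcm=119): 15.
By inclusion-exclusion: 257 + 106 - 15.

Final answer: 348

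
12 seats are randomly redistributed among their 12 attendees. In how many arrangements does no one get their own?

Derangements satisfy D(n) = (n-1)(D(n-1) + D(n-2)), starting from D(0)=1, D(1)=0.
D(2) = 1 x (0 + 1) = 1
D(3) = 2 x (1 + 0) = 2
D(4) = 3 x (2 + 1) = 9
D(5) = 4 x (9 + 2) = 44
D(6) = 5 x (44 + 9) = 265
D(7) = 6 x (265 + 44) = 1854
D(8) = 7 x (1854 + 265) = 14833
D(9) = 8 x (14833 + 1854) = 133496
D(10) = 9 x (133496 + 14833) = 1334961
D(11) = 10 x (1334961 + 133496) = 14684570
D(12) = 11 x (D(11) + D(10)) = 11 x (14684570 + 1334961)

Final answer: D(12) = 176214841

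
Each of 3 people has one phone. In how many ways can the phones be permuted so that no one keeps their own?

D(n) = (n-1)(D(n-1) + D(n-2)), D(0)=1, D(1)=0.
D(2) = 1 x (0 + 1) = 1
D(3) = 2 x (D(2) + D(1)) = 2 x (1 + 0)

Final answer: D(3) = 2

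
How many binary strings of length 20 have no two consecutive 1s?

A valid string ends in 0 (append to any length-(n-1) valid string) or in 01 (append to any length-(n-2) valid string), so a(n) = a(n-1) + a(n-2) with a(1)=2, a(2)=3.
Computing successive values: a(1)=2, a(2)=3, a(3)=5, a(4)=8, a(5)=13, a(6)=21, a(7)=34, a(8)=55, a(9)=89, a(10)=144, a(11)=233, a(12)=377, a(13)=610, a(14)=987, a(15)=1597, a(16)=2584, a(17)=4181, a(18)=6765, a(19)=10946, a(20)=17711.

Final answer: 17711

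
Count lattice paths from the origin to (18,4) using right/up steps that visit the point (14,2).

Paths (0,0)->(14,2): C(16,2) = 120.
Paths (14,2)->(18,4): C(6,2) = 15.
By multiplication principle: 120 x 15.

Final answer: 1800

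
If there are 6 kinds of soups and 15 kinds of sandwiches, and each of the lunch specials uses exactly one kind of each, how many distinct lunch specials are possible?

By the multiplication principle: 6 x 15.

Final answer: 90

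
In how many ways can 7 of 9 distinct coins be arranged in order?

P(9,7) = 9!/(9-7)! = 9!/2!.

Final answer: P(9,7) = 181440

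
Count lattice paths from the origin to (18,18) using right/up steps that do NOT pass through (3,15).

Total paths to (18,18): C(36,18) = 9075135300.
Paths through (3,15): C(18,15) x C(18,3) = 665856.
Avoiding (3,15): 9075135300 - 665856.

Final answer: 9074469444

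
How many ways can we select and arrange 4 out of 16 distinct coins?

P(16,4) = 16!/(16-4)! = 16!/12!.

Final answer: P(16,4) = 43680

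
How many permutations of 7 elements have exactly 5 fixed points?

Choose which 5 elements are fixed: C(7,5) = 21.
Derange the remaining 2 using D(j) = (j-1)(D(j-1) + D(j-2)), D(0)=1, D(1)=0: D(2)=1.
Total: 21 x 1.

Final answer: C(7,5) D(2) = 21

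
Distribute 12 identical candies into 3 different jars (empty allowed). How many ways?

Stars and bars: C(n+k-1, k-1) = C(14,2).

Final answer: C(14,2) = 91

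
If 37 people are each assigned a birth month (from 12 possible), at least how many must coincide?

There are 12 possible values for birth month. With 37 people and 12 categories, by pigeonhole: ceiling(37/12).

Final answer: 4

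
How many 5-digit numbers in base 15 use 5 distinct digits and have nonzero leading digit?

First digit: 14 (nonzero). Second: 14 (not first). Third: 13, etc.
Total: 14 x 14 x 13 x 12 x 11.

Final answer: 336336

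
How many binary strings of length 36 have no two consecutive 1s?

Let a(n) count valid strings. If the last bit is 0 the prefix is any valid string of length n-1; if it is 1 the string must end in 01 with a valid prefix of length n-2. So a(n) = a(n-1) + a(n-2), a(1)=2, a(2)=3.
Building up term by term: a(1)=2, a(2)=3, a(3)=5, a(4)=8, a(5)=13, a(6)=21, a(7)=34, a(8)=55, a(9)=89, a(10)=144, a(11)=233, a(12)=377, a(13)=610, a(14)=987, a(15)=1597, a(16)=2584, a(17)=4181, a(18)=6765, a(19)=10946, a(20)=17711, a(21)=28657, a(22)=46368, a(23)=75025, a(24)=121393, a(25)=196418, a(26)=317811, a(27)=514229, a(28)=832040, a(29)=1346269, a(30)=2178309, a(31)=3524578, a(32)=5702887, a(33)=9227465, a(34)=14930352, a(35)=24157817, a(36)=39088169.

Final answer: 39088169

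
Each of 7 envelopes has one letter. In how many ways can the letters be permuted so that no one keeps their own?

Use the recurrence D(n) = (n-1)(D(n-1) + D(n-2)) with D(0)=1, D(1)=0.
D(2) = 1 x (0 + 1) = 1
D(3) = 2 x (1 + 0) = 2
D(4) = 3 x (2 + 1) = 9
D(5) = 4 x (9 + 2) = 44
D(6) = 5 x (44 + 9) = 265
D(7) = 6 x (D(6) + D(5)) = 6 x (265 + 44)

Final answer: D(7) = 1854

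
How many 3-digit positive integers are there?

These are the integers in [10^2, 10^3), so the count is 10^3 - 10^2 = 9 x 10^2.

Final answer: 900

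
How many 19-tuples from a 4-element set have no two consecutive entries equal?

Let g(n) count such strings. g(1) = 4, and each valid string of length n-1 extends in 3 ways (any symbol but the last), so g(n) = 3 g(n-1).
Total: g(19) = 4 x 3^18.

Final answer: 4 x 3^{18} = 1549681956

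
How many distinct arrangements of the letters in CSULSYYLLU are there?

Letters (C:1, L:3, S:2, U:2, Y:2). Total letters: 10.
Permutations = 10!/(3! x 2! x 2! x 2!).

Final answer: 75600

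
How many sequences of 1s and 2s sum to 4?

Let f(n) count the ways. The last step is size 1 or 2, so f(n) = f(n-1) + f(n-2) with f(1)=1, f(2)=2.
Building up term by term: f(1)=1, f(2)=2, f(3)=3, f(4)=5.

Final answer: 5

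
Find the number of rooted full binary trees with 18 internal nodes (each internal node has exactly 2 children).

This is counted by the nth Catalan number C_n. Here n = 18.
C_n = C(2n,n)/(n+1), so C_{18} = C(36,18)/19 = 9075135300/19.

Final answer: C_{18} = 477638700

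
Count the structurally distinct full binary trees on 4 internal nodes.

This is counted by the nth Catalan number C_n. Here n = 4.
Using C_0 = 1 and C_(k+1) = C_k x 2(2k+1)/(k+2), build up term by term: C_1=1, C_2=2, C_3=5, C_4=14.

Final answer: C_{4} = 14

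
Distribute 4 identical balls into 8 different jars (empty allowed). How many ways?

Stars and bars: C(n+k-1, k-1) = C(11,7).

Final answer: C(11,7) = 330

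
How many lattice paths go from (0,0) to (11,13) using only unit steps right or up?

Each path has 11 right steps and 13 up steps in some order (24 steps total).
Choose which 13 of the 24 steps are up: C(24,13).

Final answer: C(24,13) = 2496144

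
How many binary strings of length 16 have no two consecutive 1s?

Classify by the final bit: ...0 gives a(n-1) strings, ...01 gives a(n-2) strings. Thus a(n) = a(n-1) + a(n-2) with a(1)=2, a(2)=3.
Iterating the recurrence: a(1)=2, a(2)=3, a(3)=5, a(4)=8, a(5)=13, a(6)=21, a(7)=34, a(8)=55, a(9)=89, a(10)=144, a(11)=233, a(12)=377, a(13)=610, a(14)=987, a(15)=1597, a(16)=2584.

Final answer: 2584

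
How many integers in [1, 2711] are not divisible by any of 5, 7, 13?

|div by 5|=542, |div by 7|=387, |div by 13|=208.
|div by 5&7|=77, |div by 5&13|=41, |div by 7&13|=29, |div by all|=5.
By inclusion-exclusion, divisible by at least one: 542+387+208-77-41-29+5 = 995.
Not divisible by any: 2711 - 995.

Final answer: 1716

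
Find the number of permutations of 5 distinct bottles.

The number of ways to arrange 5 distinct objects is 5!.

Final answer: 5! = 120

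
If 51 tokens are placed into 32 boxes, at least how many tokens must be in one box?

By the pigeonhole principle: ceiling(51/32).

Final answer: 2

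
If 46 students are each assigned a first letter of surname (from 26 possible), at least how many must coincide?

There are 26 possible values for first letter of surname. With 46 students and 26 categories, by pigeonhole: ceiling(46/26).

Final answer: 2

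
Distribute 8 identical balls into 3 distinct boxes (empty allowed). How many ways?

Stars and bars: C(n+k-1, k-1) = C(10,2).

Final answer: C(10,2) = 45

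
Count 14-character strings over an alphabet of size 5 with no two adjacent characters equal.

Let g(n) count such strings. g(1) = 5, and each valid string of length n-1 extends in 4 ways (any symbol but the last), so g(n) = 4 g(n-1).
Total: g(14) = 5 x 4^13.

Final answer: 5 x 4^{13} = 335544320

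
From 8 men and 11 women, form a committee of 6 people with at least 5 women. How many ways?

Sum over valid woman counts:
C(11,5)C(8,1) = 3696
C(11,6)C(8,0) = 462
Total: 3696 + 462.

Final answer: 4158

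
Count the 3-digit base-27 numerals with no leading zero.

These are the integers in [27^2, 27^3), so the count is 27^3 - 27^2 = 26 x 27^2.

Final answer: 18954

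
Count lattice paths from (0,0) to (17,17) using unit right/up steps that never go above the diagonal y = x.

Total monotonic paths to (17,17): C(34,17) = 2333606220.
A path is bad iff it touches y = x + 1; reflecting its initial segment maps bad paths bijectively onto all paths to (16,18), of which there are C(34,18) = 2203961430.
Valid Dyck paths: 2333606220 - 2203961430.
(Equivalently, C_{17} = C(34,17)/18 = 2333606220/18.)

Final answer: C_{17} = 129644790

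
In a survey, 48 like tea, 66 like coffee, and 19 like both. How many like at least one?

|A union B| = |A| + |B| - |A intersect B| = 48 + 66 - 19.

Final answer: 95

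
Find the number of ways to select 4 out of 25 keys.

C(25,4) = 25!/(4! x (25-4)!).

Final answer: C(25,4) = 12650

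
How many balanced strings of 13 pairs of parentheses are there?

This is counted by the nth Catalan number C_n. Here n = 13 (pairs).
C_n = C(2n,n)/(n+1), so C_{13} = C(26,13)/14 = 10400600/14.

Final answer: C_{13} = 742900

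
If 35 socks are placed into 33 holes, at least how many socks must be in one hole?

By the pigeonhole principle: ceiling(35/33).

Final answer: 2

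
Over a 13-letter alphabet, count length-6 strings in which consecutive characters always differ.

First character: 13 choices. Each subsequent: 12 choices (must differ from the previous one).
Total: 13 x 12^5.

Final answer: 13 x 12^{5} = 3234816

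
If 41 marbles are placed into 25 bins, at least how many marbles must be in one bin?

By the pigeonhole principle: ceiling(41/25).

Final answer: 2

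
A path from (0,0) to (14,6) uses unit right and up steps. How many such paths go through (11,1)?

Paths (0,0)->(11,1): C(12,1) = 12.
Paths (11,1)->(14,6): C(8,5) = 56.
By multiplication principle: 12 x 56.

Final answer: 672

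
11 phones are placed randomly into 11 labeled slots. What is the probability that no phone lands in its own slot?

Derangements satisfy D(n) = (n-1)(D(n-1) + D(n-2)), starting from D(0)=1, D(1)=0.
Building up: D(2)=1, D(3)=2, D(4)=9, D(5)=44, D(6)=265, D(7)=1854, D(8)=14833, D(9)=133496, D(10)=1334961, D(11)=14684570.
Total arrangements: 11! = 39916800.
Probability = D(11)/11! = 1468457/3991680.

Final answer: D(11)/11! = 14684570/39916800 = 0.367879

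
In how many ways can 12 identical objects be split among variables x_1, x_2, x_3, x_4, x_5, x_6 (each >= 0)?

Stars and bars with 12 stars and 5 bars:
C(12+6-1, 6-1) = C(17,5).

Final answer: C(17,5) = 6188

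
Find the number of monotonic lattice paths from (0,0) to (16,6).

Each path has 16 right steps and 6 up steps in some order (22 steps total).
Choose which 6 of the 22 steps are up: C(22,6).

Final answer: C(22,6) = 74613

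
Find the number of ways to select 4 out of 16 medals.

C(16,4) = 16!/(4! x 12!).

Final answer: \binom{16}{4} = 1820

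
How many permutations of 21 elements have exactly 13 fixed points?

Choose which 13 elements are fixed: C(21,13) = 203490.
Derange the remaining 8 using D(j) = (j-1)(D(j-1) + D(j-2)), D(0)=1, D(1)=0: D(2)=1, D(3)=2, D(4)=9, D(5)=44, D(6)=265, D(7)=1854, D(8)=14833.
Total: 203490 x 14833.

Final answer: C(21,13) D(8) = 3018367170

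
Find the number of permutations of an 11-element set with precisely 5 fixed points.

Choose which 5 elements are fixed: C(11,5) = 462.
Derange the remaining 6 using D(j) = (j-1)(D(j-1) + D(j-2)), D(0)=1, D(1)=0: D(2)=1, D(3)=2, D(4)=9, D(5)=44, D(6)=265.
Total: 462 x 265.

Final answer: C(11,5) D(6) = 122430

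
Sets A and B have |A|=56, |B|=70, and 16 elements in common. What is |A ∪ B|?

|A union B| = |A| + |B| - |A intersect B| = 56 + 70 - 16.

Final answer: 110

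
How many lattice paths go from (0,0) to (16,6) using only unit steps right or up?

Each path has 16 right steps and 6 up steps in some order (22 steps total).
Choose which 6 of the 22 steps are up: C(22,6).

Final answer: C(22,6) = 74613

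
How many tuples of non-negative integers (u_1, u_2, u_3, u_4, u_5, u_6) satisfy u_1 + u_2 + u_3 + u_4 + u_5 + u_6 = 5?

Stars and bars with 5 stars and 5 bars:
C(5+6-1, 6-1) = C(10,5).

Final answer: C(10,5) = 252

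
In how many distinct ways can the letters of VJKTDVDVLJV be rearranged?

Letters (D:2, J:2, K:1, L:1, T:1, V:4). Total letters: 11.
Permutations = 11!/(4! x 2! x 2!).

Final answer: 415800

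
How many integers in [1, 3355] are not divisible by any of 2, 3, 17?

|div by 2|=1677, |div by 3|=1118, |div by 17|=197.
|div by 2&3|=559, |div by 2&17|=98, |div by 3&17|=65, |div by all|=32.
By inclusion-exclusion, divisible by at least one: 1677+1118+197-559-98-65+32 = 2302.
Not divisible by any: 3355 - 2302.

Final answer: 1053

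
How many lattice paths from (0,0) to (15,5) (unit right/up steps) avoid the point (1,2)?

Total paths to (15,5): C(20,5) = 15504.
Paths through (1,2): C(3,2) x C(17,3) = 2040.
Avoiding (1,2): 15504 - 2040.

Final answer: 13464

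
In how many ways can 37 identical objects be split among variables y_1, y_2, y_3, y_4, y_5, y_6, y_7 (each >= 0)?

Stars and bars with 37 stars and 6 bars:
C(37+7-1, 7-1) = C(43,6).

Final answer: C(43,6) = 6096454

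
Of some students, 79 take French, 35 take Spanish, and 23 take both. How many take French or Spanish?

|A union B| = |A| + |B| - |A intersect B| = 79 + 35 - 23.

Final answer: 91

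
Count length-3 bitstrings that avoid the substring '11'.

Let a(n) count valid strings. If the last bit is 0 the prefix is any valid string of length n-1; if it is 1 the string must end in 01 with a valid prefix of length n-2. So a(n) = a(n-1) + a(n-2), a(1)=2, a(2)=3.
Iterating the recurrence: a(1)=2, a(2)=3, a(3)=5.

Final answer: 5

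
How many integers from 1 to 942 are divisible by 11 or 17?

Multiples of 11: 85. Multiples of 17: 55. Of both (lcm=187): 5.
By inclusion-exclusion: 85 + 55 - 5.

Final answer: 135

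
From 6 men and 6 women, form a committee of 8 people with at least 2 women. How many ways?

Sum over valid woman counts:
C(6,2)C(6,6) = 15
C(6,3)C(6,5) = 120
C(6,4)C(6,4) = 225
C(6,5)C(6,3) = 120
C(6,6)C(6,2) = 15
Total: 15 + 120 + 225 + 120 + 15.

Final answer: 495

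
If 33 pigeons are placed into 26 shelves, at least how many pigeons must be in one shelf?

By the pigeonhole principle: ceiling(33/26).

Final answer: 2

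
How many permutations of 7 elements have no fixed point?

Derangements satisfy D(n) = (n-1)(D(n-1) + D(n-2)), starting from D(0)=1, D(1)=0.
Building up: D(2)=1, D(3)=2, D(4)=9, D(5)=44, D(6)=265.
D(7) = 6 x (D(6) + D(5)) = 6 x (265 + 44).

Final answer: D(7) = 1854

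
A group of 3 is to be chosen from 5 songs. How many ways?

C(5,3) = 5!/(3! x (5-3)!).

Final answer: C(5,3) = 10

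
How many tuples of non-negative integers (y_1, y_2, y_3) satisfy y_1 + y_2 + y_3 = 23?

Stars and bars with 23 stars and 2 bars:
C(23+3-1, 3-1) = C(25,2).

Final answer: C(25,2) = 300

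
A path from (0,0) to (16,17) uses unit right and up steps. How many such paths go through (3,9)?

Paths (0,0)->(3,9): C(12,9) = 220.
Paths (3,9)->(16,17): C(21,8) = 203490.
By multiplication principle: 220 x 203490.

Final answer: 44767800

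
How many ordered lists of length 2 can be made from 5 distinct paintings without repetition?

P(5,2) = 5!/(5-2)! = 5!/3!.

Final answer: P(5,2) = 20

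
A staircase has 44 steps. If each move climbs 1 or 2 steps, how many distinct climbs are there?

Condition on the final move: it is a 1-step (f(n-1) ways to get there) or a 2-step (f(n-2) ways), so f(n) = f(n-1) + f(n-2), with f(1)=1, f(2)=2.
Computing successive values: f(1)=1, f(2)=2, f(3)=3, f(4)=5, f(5)=8, f(6)=13, f(7)=21, f(8)=34, f(9)=55, f(10)=89, f(11)=144, f(12)=233, f(13)=377, f(14)=610, f(15)=987, f(16)=1597, f(17)=2584, f(18)=4181, f(19)=6765, f(20)=10946, f(21)=17711, f(22)=28657, f(23)=46368, f(24)=75025, f(25)=121393, f(26)=196418, f(27)=317811, f(28)=514229, f(29)=832040, f(30)=1346269, f(31)=2178309, f(32)=3524578, f(33)=5702887, f(34)=9227465, f(35)=14930352, f(36)=24157817, f(37)=39088169, f(38)=63245986, f(39)=102334155, f(40)=165580141, f(41)=267914296, f(42)=433494437, f(43)=701408733, f(44)=1134903170.

Final answer: 1134903170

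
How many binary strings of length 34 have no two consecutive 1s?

Classify by the final bit: ...0 gives a(n-1) strings, ...01 gives a(n-2) strings. Thus a(n) = a(n-1) + a(n-2) with a(1)=2, a(2)=3.
Computing successive values: a(1)=2, a(2)=3, a(3)=5, a(4)=8, a(5)=13, a(6)=21, a(7)=34, a(8)=55, a(9)=89, a(10)=144, a(11)=233, a(12)=377, a(13)=610, a(14)=987, a(15)=1597, a(16)=2584, a(17)=4181, a(18)=6765, a(19)=10946, a(20)=17711, a(21)=28657, a(22)=46368, a(23)=75025, a(24)=121393, a(25)=196418, a(26)=317811, a(27)=514229, a(28)=832040, a(29)=1346269, a(30)=2178309, a(31)=3524578, a(32)=5702887, a(33)=9227465, a(34)=14930352.

Final answer: 14930352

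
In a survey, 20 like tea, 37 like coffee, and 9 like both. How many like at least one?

|A union B| = |A| + |B| - |A intersect B| = 20 + 37 - 9.

Final answer: 48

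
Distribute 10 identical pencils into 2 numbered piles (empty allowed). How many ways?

Stars and bars: C(n+k-1, k-1) = C(11,1).

Final answer: C(11,1) = 11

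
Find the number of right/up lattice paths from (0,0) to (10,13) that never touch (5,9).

Total paths to (10,13): C(23,13) = 1144066.
Paths through (5,9): C(14,9) x C(9,4) = 252252.
Avoiding (5,9): 1144066 - 252252.

Final answer: 891814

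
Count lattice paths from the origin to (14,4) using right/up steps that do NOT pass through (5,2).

Total paths to (14,4): C(18,4) = 3060.
Paths through (5,2): C(7,2) x C(11,2) = 1155.
Avoiding (5,2): 3060 - 1155.

Final answer: 1905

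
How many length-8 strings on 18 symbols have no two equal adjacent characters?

Let g(n) count such strings. g(1) = 18, and each valid string of length n-1 extends in 17 ways (any symbol but the last), so g(n) = 17 g(n-1).
Total: g(8) = 18 x 17^7.

Final answer: 18 x 17^{7} = 7386096114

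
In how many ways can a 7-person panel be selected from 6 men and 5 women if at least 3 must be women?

Sum over valid woman counts:
C(5,3)C(6,4) = 150
C(5,4)C(6,3) = 100
C(5,5)C(6,2) = 15
Total: 150 + 100 + 15.

Final answer: 265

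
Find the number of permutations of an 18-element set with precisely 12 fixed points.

Choose which 12 elements are fixed: C(18,12) = 18564.
Derange the remaining 6 using D(j) = (j-1)(D(j-1) + D(j-2)), D(0)=1, D(1)=0: D(2)=1, D(3)=2, D(4)=9, D(5)=44, D(6)=265.
Total: 18564 x 265.

Final answer: C(18,12) D(6) = 4919460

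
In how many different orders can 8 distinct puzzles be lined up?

The number of ways to arrange 8 distinct objects is 8!.

Final answer: 8! = 40320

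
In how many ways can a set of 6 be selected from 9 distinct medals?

C(9,6) = 9!/(6! x 3!).

Final answer: \binom{9}{6} = 84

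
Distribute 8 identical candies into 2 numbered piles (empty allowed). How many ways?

Stars and bars: C(n+k-1, k-1) = C(9,1).

Final answer: C(9,1) = 9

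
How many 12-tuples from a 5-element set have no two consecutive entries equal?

First character: 5 choices. Each subsequent: 4 choices (must differ from the previous one).
Total: 5 x 4^11.

Final answer: 5 x 4^{11} = 20971520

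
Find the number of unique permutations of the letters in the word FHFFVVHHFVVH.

Letters (F:4, H:4, V:4). Total letters: 12.
Permutations = 12!/(4! x 4! x 4!).

Final answer: 34650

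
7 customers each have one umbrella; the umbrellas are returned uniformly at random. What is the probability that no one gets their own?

Use the recurrence D(n) = (n-1)(D(n-1) + D(n-2)) with D(0)=1, D(1)=0.
Building up: D(2)=1, D(3)=2, D(4)=9, D(5)=44, D(6)=265, D(7)=1854.
Total arrangements: 7! = 5040.
Probability = D(7)/7! = 103/280.

Final answer: D(7)/7! = 1854/5040 = 0.367857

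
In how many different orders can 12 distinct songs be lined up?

The number of ways to arrange 12 distinct objects is 12!.

Final answer: 12! = 479001600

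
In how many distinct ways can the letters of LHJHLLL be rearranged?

Letters (H:2, J:1, L:4). Total letters: 7.
Permutations = 7!/(4! x 2!).

Final answer: 105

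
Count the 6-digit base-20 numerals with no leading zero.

In base 20, the leading digit has 19 choices (1..19); each of the remaining 5 digits has 20 choices.
Total: 19 x 20^5.

Final answer: 60800000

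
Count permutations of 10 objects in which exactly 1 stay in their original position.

Choose which 1 elements are fixed: C(10,1) = 10.
Derange the remaining 9 using D(j) = (j-1)(D(j-1) + D(j-2)), D(0)=1, D(1)=0: D(2)=1, D(3)=2, D(4)=9, D(5)=44, D(6)=265, D(7)=1854, D(8)=14833, D(9)=133496.
Total: 10 x 133496.

Final answer: C(10,1) D(9) = 1334960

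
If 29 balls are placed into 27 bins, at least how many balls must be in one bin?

By the pigeonhole principle: ceiling(29/27).

Final answer: 2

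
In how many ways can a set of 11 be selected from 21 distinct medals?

C(21,11) = 21!/(11! x 10!).

Final answer: \binom{21}{11} = 352716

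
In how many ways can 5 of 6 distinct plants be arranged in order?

P(6,5) = 6!/(6-5)! = 6!/1!.

Final answer: P(6,5) = 720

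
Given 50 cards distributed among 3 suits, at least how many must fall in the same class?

By pigeonhole with 50 objects and 3 categories: ceiling(50/3).

Final answer: 17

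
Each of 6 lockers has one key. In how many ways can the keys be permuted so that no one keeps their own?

Use the recurrence D(n) = (n-1)(D(n-1) + D(n-2)) with D(0)=1, D(1)=0.
D(2) = 1 x (0 + 1) = 1
D(3) = 2 x (1 + 0) = 2
D(4) = 3 x (2 + 1) = 9
D(5) = 4 x (9 + 2) = 44
D(6) = 5 x (D(5) + D(4)) = 5 x (44 + 9)

Final answer: D(6) = 265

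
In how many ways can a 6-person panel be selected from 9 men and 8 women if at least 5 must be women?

Sum over valid woman counts:
C(8,5)C(9,1) = 504
C(8,6)C(9,0) = 28
Total: 504 + 28.

Final answer: 532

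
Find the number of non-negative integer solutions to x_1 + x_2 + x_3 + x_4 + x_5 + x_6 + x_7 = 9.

Stars and bars with 9 stars and 6 bars:
C(9+7-1, 7-1) = C(15,6).

Final answer: C(15,6) = 5005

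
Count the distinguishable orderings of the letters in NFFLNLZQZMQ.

Letters (F:2, L:2, M:1, N:2, Q:2, Z:2). Total letters: 11.
Permutations = 11!/(2! x 2! x 2! x 2! x 2!).

Final answer: 1247400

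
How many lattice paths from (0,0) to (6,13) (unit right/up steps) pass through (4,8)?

Paths (0,0)->(4,8): C(12,8) = 495.
Paths (4,8)->(6,13): C(7,5) = 21.
By multiplication principle: 495 x 21.

Final answer: 10395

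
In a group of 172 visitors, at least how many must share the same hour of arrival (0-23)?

There are 24 possible values for hour of arrival (0-23). With 172 visitors and 24 categories, by pigeonhole: ceiling(172/24).

Final answer: 8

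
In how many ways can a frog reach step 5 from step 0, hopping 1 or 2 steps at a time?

Let f(n) count the ways. The last step is size 1 or 2, so f(n) = f(n-1) + f(n-2) with f(1)=1, f(2)=2.
Computing successive values: f(1)=1, f(2)=2, f(3)=3, f(4)=5, f(5)=8.

Final answer: 8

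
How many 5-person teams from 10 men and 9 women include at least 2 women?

Sum over valid woman counts:
C(9,2)C(10,3) = 4320
C(9,3)C(10,2) = 3780
C(9,4)C(10,1) = 1260
C(9,5)C(10,0) = 126
Total: 4320 + 3780 + 1260 + 126.

Final answer: 9486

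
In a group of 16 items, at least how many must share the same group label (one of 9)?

There are 9 possible values for group label (one of 9). With 16 items and 9 categories, by pigeonhole: ceiling(16/9).

Final answer: 2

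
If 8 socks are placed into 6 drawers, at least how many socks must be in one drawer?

By the pigeonhole principle: ceiling(8/6).

Final answer: 2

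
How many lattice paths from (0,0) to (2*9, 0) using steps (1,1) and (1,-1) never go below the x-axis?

Total monotonic paths to (9,9): C(18,9) = 48620.
Reflecting each bad path at its first crossing gives a bijection with paths to (8,10): C(18,10) = 43758.
Valid Dyck paths: 48620 - 43758.
(Check: C(18,9) - C(18,10) = C(18,9)/10, the Catalan number C_{9}.)

Final answer: C_{9} = 4862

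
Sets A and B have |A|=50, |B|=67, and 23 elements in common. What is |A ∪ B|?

|A union B| = |A| + |B| - |A intersect B| = 50 + 67 - 23.

Final answer: 94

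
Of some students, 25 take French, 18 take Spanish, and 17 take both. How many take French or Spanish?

|A union B| = |A| + |B| - |A intersect B| = 25 + 18 - 17.

Final answer: 26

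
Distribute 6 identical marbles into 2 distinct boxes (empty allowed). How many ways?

Stars and bars: C(n+k-1, k-1) = C(7,1).

Final answer: C(7,1) = 7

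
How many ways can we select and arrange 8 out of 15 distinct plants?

P(15,8) = 15!/(15-8)! = 15!/7!.

Final answer: P(15,8) = 259459200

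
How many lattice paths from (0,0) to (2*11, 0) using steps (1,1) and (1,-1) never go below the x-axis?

Total monotonic paths to (11,11): C(22,11) = 705432.
Reflecting each bad path at its first crossing gives a bijection with paths to (10,12): C(22,12) = 646646.
Valid Dyck paths: 705432 - 646646.
(This is the Catalan number C_{11}.)

Final answer: C_{11} = 58786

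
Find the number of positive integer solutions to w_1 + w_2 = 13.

Substitute w'_i = w_i - 1 (so w'_i >= 0). Then sum w'_i = 13 - 2 = 11.
Stars and bars: C(11+2-1, 2-1) = C(12,1).

Final answer: C(12,1) = 12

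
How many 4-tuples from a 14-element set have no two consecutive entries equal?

Let g(n) count such strings. g(1) = 14, and each valid string of length n-1 extends in 13 ways (any symbol but the last), so g(n) = 13 g(n-1).
Total: g(4) = 14 x 13^3.

Final answer: 14 x 13^{3} = 30758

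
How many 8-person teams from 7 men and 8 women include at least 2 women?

Sum over valid woman counts:
C(8,2)C(7,6) = 196
C(8,3)C(7,5) = 1176
C(8,4)C(7,4) = 2450
C(8,5)C(7,3) = 1960
C(8,6)C(7,2) = 588
C(8,7)C(7,1) = 56
C(8,8)C(7,0) = 1
Total: 196 + 1176 + 2450 + 1960 + 588 + 56 + 1.

Final answer: 6427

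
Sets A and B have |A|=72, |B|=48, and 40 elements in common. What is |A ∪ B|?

|A union B| = |A| + |B| - |A intersect B| = 72 + 48 - 40.

Final answer: 80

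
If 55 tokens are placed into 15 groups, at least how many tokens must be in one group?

By the pigeonhole principle: ceiling(55/15).

Final answer: 4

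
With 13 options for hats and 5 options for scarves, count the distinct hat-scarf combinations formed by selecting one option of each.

By the multiplication principle: 13 x 5.

Final answer: 65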